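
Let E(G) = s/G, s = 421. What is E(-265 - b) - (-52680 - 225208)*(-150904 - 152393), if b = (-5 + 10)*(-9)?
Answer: -18542171282341/220 ≈ -8.4283e+10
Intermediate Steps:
b = -45 (b = 5*(-9) = -45)
E(G) = 421/G
E(-265 - b) - (-52680 - 225208)*(-150904 - 152393) = 421/(-265 - 1*(-45)) - (-52680 - 225208)*(-150904 - 152393) = 421/(-265 + 45) - (-277888)*(-303297) = 421/(-220) - 1*84282596736 = 421*(-1/220) - 84282596736 = -421/220 - 84282596736 = -18542171282341/220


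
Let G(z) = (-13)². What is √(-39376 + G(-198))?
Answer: I*√39207 ≈ 198.01*I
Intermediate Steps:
G(z) = 169
√(-39376 + G(-198)) = √(-39376 + 169) = √(-39207) = I*√39207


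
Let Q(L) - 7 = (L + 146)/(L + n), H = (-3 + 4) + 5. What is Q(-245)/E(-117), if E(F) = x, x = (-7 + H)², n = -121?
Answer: 887/122 ≈ 7.2705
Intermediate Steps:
H = 6 (H = 1 + 5 = 6)
Q(L) = 7 + (146 + L)/(-121 + L) (Q(L) = 7 + (L + 146)/(L - 121) = 7 + (146 + L)/(-121 + L))
x = 1 (x = (-7 + 6)² = (-1)² = 1)
E(F) = 1
Q(-245)/E(-117) = ((-701 + 8*(-245))/(-121 - 245))/1 = ((-701 - 1960)/(-366))*1 = -1/366*(-2661)*1 = (887/122)*1 = 887/122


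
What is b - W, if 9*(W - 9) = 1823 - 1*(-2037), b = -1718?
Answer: -19403/9 ≈ -2155.9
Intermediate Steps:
W = 3941/9 (W = 9 + (1823 - 1*(-2037))/9 = 9 + (1823 + 2037)/9 = 9 + (⅑)*3860 = 9 + 3860/9 = 3941/9 ≈ 437.89)
b - W = -1718 - 1*3941/9 = -1718 - 3941/9 = -19403/9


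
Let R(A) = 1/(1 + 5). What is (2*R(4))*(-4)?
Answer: -4/3 ≈ -1.3333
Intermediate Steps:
R(A) = ⅙ (R(A) = 1/6 = ⅙)
(2*R(4))*(-4) = (2*(⅙))*(-4) = (⅓)*(-4) = -4/3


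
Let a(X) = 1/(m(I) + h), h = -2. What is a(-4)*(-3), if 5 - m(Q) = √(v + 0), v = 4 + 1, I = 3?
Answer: -9/4 - 3*√5/4 ≈ -3.9271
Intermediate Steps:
v = 5
m(Q) = 5 - √5 (m(Q) = 5 - √(5 + 0) = 5 - √5)
a(X) = 1/(3 - √5) (a(X) = 1/((5 - √5) - 2) = 1/(3 - √5))
a(-4)*(-3) = (¾ + √5/4)*(-3) = -9/4 - 3*√5/4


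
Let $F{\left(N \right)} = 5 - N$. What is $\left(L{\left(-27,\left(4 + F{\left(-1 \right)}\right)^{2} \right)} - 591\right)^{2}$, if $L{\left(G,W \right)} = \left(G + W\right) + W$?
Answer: $174724$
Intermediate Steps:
$L{\left(G,W \right)} = G + 2 W$
$\left(L{\left(-27,\left(4 + F{\left(-1 \right)}\right)^{2} \right)} - 591\right)^{2} = \left(\left(-27 + 2 \left(4 + \left(5 - -1\right)\right)^{2}\right) - 591\right)^{2} = \left(\left(-27 + 2 \left(4 + \left(5 + 1\right)\right)^{2}\right) - 591\right)^{2} = \left(\left(-27 + 2 \left(4 + 6\right)^{2}\right) - 591\right)^{2} = \left(\left(-27 + 2 \cdot 10^{2}\right) - 591\right)^{2} = \left(\left(-27 + 2 \cdot 100\right) - 591\right)^{2} = \left(\left(-27 + 200\right) - 591\right)^{2} = \left(173 - 591\right)^{2} = \left(-418\right)^{2} = 174724$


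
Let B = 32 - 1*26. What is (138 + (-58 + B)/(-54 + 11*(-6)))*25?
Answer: 20765/6 ≈ 3460.8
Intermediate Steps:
B = 6 (B = 32 - 26 = 6)
(138 + (-58 + B)/(-54 + 11*(-6)))*25 = (138 + (-58 + 6)/(-54 + 11*(-6)))*25 = (138 - 52/(-54 - 66))*25 = (138 - 52/(-120))*25 = (138 - 52*(-1/120))*25 = (138 + 13/30)*25 = (4153/30)*25 = 20765/6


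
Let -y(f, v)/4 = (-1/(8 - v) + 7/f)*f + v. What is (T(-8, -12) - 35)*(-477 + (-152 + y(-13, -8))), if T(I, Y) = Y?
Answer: 118111/4 ≈ 29528.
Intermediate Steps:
y(f, v) = -4*v - 4*f*(-1/(8 - v) + 7/f) (y(f, v) = -4*((-1/(8 - v) + 7/f)*f + v) = -4*(f*(-1/(8 - v) + 7/f) + v) = -4*(v + f*(-1/(8 - v) + 7/f)) = -4*v - 4*f*(-1/(8 - v) + 7/f))
(T(-8, -12) - 35)*(-477 + (-152 + y(-13, -8))) = (-12 - 35)*(-477 + (-152 + 4*(56 - 8 - 1*(-13) - 1*(-8)**2)/(-8 - 8))) = -47*(-477 + (-152 + 4*(56 - 8 + 13 - 1*64)/(-16))) = -47*(-477 + (-152 + 4*(-1/16)*(56 - 8 + 13 - 64))) = -47*(-477 + (-152 + 4*(-1/16)*(-3))) = -47*(-477 + (-152 + 3/4)) = -47*(-477 - 605/4) = -47*(-2513/4) = 118111/4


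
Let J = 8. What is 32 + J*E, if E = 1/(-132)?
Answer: 1054/33 ≈ 31.939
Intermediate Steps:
E = -1/132 ≈ -0.0075758
32 + J*E = 32 + 8*(-1/132) = 32 - 2/33 = 1054/33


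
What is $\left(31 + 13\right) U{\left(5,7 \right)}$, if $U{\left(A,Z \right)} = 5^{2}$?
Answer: $1100$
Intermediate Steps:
$U{\left(A,Z \right)} = 25$
$\left(31 + 13\right) U{\left(5,7 \right)} = \left(31 + 13\right) 25 = 44 \cdot 25 = 1100$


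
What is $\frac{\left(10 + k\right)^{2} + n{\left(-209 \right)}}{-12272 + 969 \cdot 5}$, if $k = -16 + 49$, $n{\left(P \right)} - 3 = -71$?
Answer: $- \frac{1781}{7427} \approx -0.2398$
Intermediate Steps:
$n{\left(P \right)} = -68$ ($n{\left(P \right)} = 3 - 71 = -68$)
$k = 33$
$\frac{\left(10 + k\right)^{2} + n{\left(-209 \right)}}{-12272 + 969 \cdot 5} = \frac{\left(10 + 33\right)^{2} - 68}{-12272 + 969 \cdot 5} = \frac{43^{2} - 68}{-12272 + 4845} = \frac{1849 - 68}{-7427} = 1781 \left(- \frac{1}{7427}\right) = - \frac{1781}{7427}$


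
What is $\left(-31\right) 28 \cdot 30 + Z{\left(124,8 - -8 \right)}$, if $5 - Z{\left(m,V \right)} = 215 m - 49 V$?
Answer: $-51911$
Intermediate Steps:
$Z{\left(m,V \right)} = 5 - 215 m + 49 V$ ($Z{\left(m,V \right)} = 5 - \left(215 m - 49 V\right) = 5 - \left(- 49 V + 215 m\right) = 5 + \left(- 215 m + 49 V\right) = 5 - 215 m + 49 V$)
$\left(-31\right) 28 \cdot 30 + Z{\left(124,8 - -8 \right)} = \left(-31\right) 28 \cdot 30 + \left(5 - 26660 + 49 \left(8 - -8\right)\right) = \left(-868\right) 30 + \left(5 - 26660 + 49 \left(8 + 8\right)\right) = -26040 + \left(5 - 26660 + 49 \cdot 16\right) = -26040 + \left(5 - 26660 + 784\right) = -26040 - 25871 = -51911$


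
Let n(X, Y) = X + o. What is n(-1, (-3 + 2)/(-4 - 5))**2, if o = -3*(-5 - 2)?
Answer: 400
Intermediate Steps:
o = 21 (o = -3*(-7) = 21)
n(X, Y) = 21 + X (n(X, Y) = X + 21 = 21 + X)
n(-1, (-3 + 2)/(-4 - 5))**2 = (21 - 1)**2 = 20**2 = 400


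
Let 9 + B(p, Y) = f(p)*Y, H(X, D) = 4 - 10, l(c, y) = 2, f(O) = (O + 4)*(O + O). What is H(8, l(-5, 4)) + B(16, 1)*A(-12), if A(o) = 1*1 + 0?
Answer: 625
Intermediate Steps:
f(O) = 2*O*(4 + O) (f(O) = (4 + O)*(2*O) = 2*O*(4 + O))
A(o) = 1 (A(o) = 1 + 0 = 1)
H(X, D) = -6
B(p, Y) = -9 + 2*Y*p*(4 + p) (B(p, Y) = -9 + (2*p*(4 + p))*Y = -9 + 2*Y*p*(4 + p))
H(8, l(-5, 4)) + B(16, 1)*A(-12) = -6 + (-9 + 2*1*16*(4 + 16))*1 = -6 + (-9 + 2*1*16*20)*1 = -6 + (-9 + 640)*1 = -6 + 631*1 = -6 + 631 = 625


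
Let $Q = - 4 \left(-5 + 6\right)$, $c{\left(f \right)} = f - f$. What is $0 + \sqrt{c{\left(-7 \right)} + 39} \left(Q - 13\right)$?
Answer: $- 17 \sqrt{39} \approx -106.16$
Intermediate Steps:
$c{\left(f \right)} = 0$
$Q = -4$ ($Q = \left(-4\right) 1 = -4$)
$0 + \sqrt{c{\left(-7 \right)} + 39} \left(Q - 13\right) = 0 + \sqrt{0 + 39} \left(-4 - 13\right) = 0 + \sqrt{39} \left(-17\right) = 0 - 17 \sqrt{39} = - 17 \sqrt{39}$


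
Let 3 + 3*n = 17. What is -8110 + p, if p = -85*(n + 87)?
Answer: -47705/3 ≈ -15902.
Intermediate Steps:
n = 14/3 (n = -1 + (⅓)*17 = -1 + 17/3 = 14/3 ≈ 4.6667)
p = -23375/3 (p = -85*(14/3 + 87) = -85*275/3 = -23375/3 ≈ -7791.7)
-8110 + p = -8110 - 23375/3 = -47705/3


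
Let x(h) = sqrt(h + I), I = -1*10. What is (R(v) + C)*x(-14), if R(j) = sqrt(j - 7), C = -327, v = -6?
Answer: 2*I*sqrt(6)*(-327 + I*sqrt(13)) ≈ -17.664 - 1602.0*I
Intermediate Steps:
R(j) = sqrt(-7 + j)
I = -10
x(h) = sqrt(-10 + h) (x(h) = sqrt(h - 10) = sqrt(-10 + h))
(R(v) + C)*x(-14) = (sqrt(-7 - 6) - 327)*sqrt(-10 - 14) = (sqrt(-13) - 327)*sqrt(-24) = (I*sqrt(13) - 327)*(2*I*sqrt(6)) = (-327 + I*sqrt(13))*(2*I*sqrt(6)) = 2*I*sqrt(6)*(-327 + I*sqrt(13))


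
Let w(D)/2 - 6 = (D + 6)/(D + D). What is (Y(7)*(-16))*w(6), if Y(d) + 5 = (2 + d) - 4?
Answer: 0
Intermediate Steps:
w(D) = 12 + (6 + D)/D (w(D) = 12 + 2*((D + 6)/(D + D)) = 12 + 2*((6 + D)/((2*D))) = 12 + 2*((6 + D)*(1/(2*D))) = 12 + 2*((6 + D)/(2*D)) = 12 + (6 + D)/D)
Y(d) = -7 + d (Y(d) = -5 + ((2 + d) - 4) = -5 + (-2 + d) = -7 + d)
(Y(7)*(-16))*w(6) = ((-7 + 7)*(-16))*(13 + 6/6) = (0*(-16))*(13 + 6*(1/6)) = 0*(13 + 1) = 0*14 = 0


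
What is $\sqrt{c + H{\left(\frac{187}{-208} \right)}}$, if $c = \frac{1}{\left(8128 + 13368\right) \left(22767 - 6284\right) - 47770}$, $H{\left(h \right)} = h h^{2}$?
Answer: $\frac{i \sqrt{296371460695711650894463}}{638632158528} \approx 0.85245 i$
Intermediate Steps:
$H{\left(h \right)} = h^{3}$
$c = \frac{1}{354270798}$ ($c = \frac{1}{21496 \cdot 16483 - 47770} = \frac{1}{354318568 - 47770} = \frac{1}{354270798} \approx 2.8227 \cdot 10^{-9}$)
$\sqrt{c + H{\left(\frac{187}{-208} \right)}} = \sqrt{\frac{1}{354270798} + \left(\frac{187}{-208}\right)^{3}} = \sqrt{\frac{1}{354270798} + \left(187 \left(- \frac{1}{208}\right)\right)^{3}} = \sqrt{\frac{1}{354270798} + \left(- \frac{187}{208}\right)^{3}} = \sqrt{\frac{1}{354270798} - \frac{6539203}{8998912}} = \sqrt{- \frac{1158324328047541}{1594025867685888}} = \frac{i \sqrt{296371460695711650894463}}{638632158528}$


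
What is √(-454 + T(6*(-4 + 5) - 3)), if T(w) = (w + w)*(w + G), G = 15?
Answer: I*√346 ≈ 18.601*I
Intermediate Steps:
T(w) = 2*w*(15 + w) (T(w) = (w + w)*(w + 15) = (2*w)*(15 + w) = 2*w*(15 + w))
√(-454 + T(6*(-4 + 5) - 3)) = √(-454 + 2*(6*(-4 + 5) - 3)*(15 + (6*(-4 + 5) - 3))) = √(-454 + 2*(6*1 - 3)*(15 + (6*1 - 3))) = √(-454 + 2*(6 - 3)*(15 + (6 - 3))) = √(-454 + 2*3*(15 + 3)) = √(-454 + 2*3*18) = √(-454 + 108) = √(-346) = I*√346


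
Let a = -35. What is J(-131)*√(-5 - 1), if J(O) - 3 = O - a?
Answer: -93*I*√6 ≈ -227.8*I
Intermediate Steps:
J(O) = 38 + O (J(O) = 3 + (O - 1*(-35)) = 3 + (O + 35) = 3 + (35 + O) = 38 + O)
J(-131)*√(-5 - 1) = (38 - 131)*√(-5 - 1) = -93*I*√6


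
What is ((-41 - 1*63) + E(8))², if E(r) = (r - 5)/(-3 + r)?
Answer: 267289/25 ≈ 10692.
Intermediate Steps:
E(r) = (-5 + r)/(-3 + r)
((-41 - 1*63) + E(8))² = ((-41 - 1*63) + (-5 + 8)/(-3 + 8))² = ((-41 - 63) + 3/5)² = (-104 + (⅕)*3)² = (-104 + ⅗)² = (-517/5)² = 267289/25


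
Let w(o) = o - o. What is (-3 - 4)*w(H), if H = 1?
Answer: 0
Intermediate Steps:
w(o) = 0
(-3 - 4)*w(H) = (-3 - 4)*0 = -7*0 = 0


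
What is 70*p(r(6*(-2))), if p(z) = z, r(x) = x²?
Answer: 10080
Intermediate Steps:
70*p(r(6*(-2))) = 70*(6*(-2))² = 70*(-12)² = 70*144 = 10080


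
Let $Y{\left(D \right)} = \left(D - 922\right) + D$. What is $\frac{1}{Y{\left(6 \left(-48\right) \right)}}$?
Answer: $- \frac{1}{1498} \approx -0.00066756$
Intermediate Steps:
$Y{\left(D \right)} = -922 + 2 D$ ($Y{\left(D \right)} = \left(-922 + D\right) + D = -922 + 2 D$)
$\frac{1}{Y{\left(6 \left(-48\right) \right)}} = \frac{1}{-922 + 2 \cdot 6 \left(-48\right)} = \frac{1}{-922 + 2 \left(-288\right)} = \frac{1}{-922 - 576} = \frac{1}{-1498} = - \frac{1}{1498}$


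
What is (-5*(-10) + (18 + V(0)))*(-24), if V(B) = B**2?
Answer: -1632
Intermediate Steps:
(-5*(-10) + (18 + V(0)))*(-24) = (-5*(-10) + (18 + 0**2))*(-24) = (50 + (18 + 0))*(-24) = (50 + 18)*(-24) = 68*(-24) = -1632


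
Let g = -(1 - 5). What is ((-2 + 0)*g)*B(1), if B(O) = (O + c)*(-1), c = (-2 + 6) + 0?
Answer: 40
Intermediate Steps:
g = 4 (g = -1*(-4) = 4)
c = 4 (c = 4 + 0 = 4)
B(O) = -4 - O (B(O) = (O + 4)*(-1) = (4 + O)*(-1) = -4 - O)
((-2 + 0)*g)*B(1) = ((-2 + 0)*4)*(-4 - 1*1) = (-2*4)*(-4 - 1) = -8*(-5) = 40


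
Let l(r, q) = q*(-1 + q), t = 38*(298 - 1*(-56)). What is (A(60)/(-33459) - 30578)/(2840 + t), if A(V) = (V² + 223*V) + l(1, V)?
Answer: -8974823/4781702 ≈ -1.8769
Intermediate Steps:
t = 13452 (t = 38*(298 + 56) = 38*354 = 13452)
A(V) = V² + 223*V + V*(-1 + V) (A(V) = (V² + 223*V) + V*(-1 + V) = V² + 223*V + V*(-1 + V))
(A(60)/(-33459) - 30578)/(2840 + t) = ((2*60*(111 + 60))/(-33459) - 30578)/(2840 + 13452) = ((2*60*171)*(-1/33459) - 30578)/16292 = (20520*(-1/33459) - 30578)*(1/16292) = (-360/587 - 30578)*(1/16292) = -17949646/587*1/16292 = -8974823/4781702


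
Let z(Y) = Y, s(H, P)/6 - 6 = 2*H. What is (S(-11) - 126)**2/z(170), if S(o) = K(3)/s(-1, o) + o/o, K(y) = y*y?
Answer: 994009/10880 ≈ 91.361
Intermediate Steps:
s(H, P) = 36 + 12*H (s(H, P) = 36 + 6*(2*H) = 36 + 12*H)
K(y) = y**2
S(o) = 11/8 (S(o) = 3**2/(36 + 12*(-1)) + o/o = 9/(36 - 12) + 1 = 9/24 + 1 = 9*(1/24) + 1 = 3/8 + 1 = 11/8)
(S(-11) - 126)**2/z(170) = (11/8 - 126)**2/170 = (-997/8)**2*(1/170) = (994009/64)*(1/170) = 994009/10880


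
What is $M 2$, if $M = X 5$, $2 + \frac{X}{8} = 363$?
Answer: $28880$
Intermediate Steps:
$X = 2888$ ($X = -16 + 8 \cdot 363 = -16 + 2904 = 2888$)
$M = 14440$ ($M = 2888 \cdot 5 = 14440$)
$M 2 = 14440 \cdot 2 = 28880$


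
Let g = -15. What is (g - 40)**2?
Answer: 3025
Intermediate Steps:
(g - 40)**2 = (-15 - 40)**2 = (-55)**2 = 3025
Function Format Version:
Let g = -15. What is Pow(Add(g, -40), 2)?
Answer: 3025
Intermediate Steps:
Pow(Add(g, -40), 2) = Pow(Add(-15, -40), 2) = Pow(-55, 2) = 3025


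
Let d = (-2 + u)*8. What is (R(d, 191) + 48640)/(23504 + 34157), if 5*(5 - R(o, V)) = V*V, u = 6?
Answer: 206744/288305 ≈ 0.71710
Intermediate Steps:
d = 32 (d = (-2 + 6)*8 = 4*8 = 32)
R(o, V) = 5 - V²/5 (R(o, V) = 5 - V*V/5 = 5 - V²/5)
(R(d, 191) + 48640)/(23504 + 34157) = ((5 - ⅕*191²) + 48640)/(23504 + 34157) = ((5 - ⅕*36481) + 48640)/57661 = ((5 - 36481/5) + 48640)*(1/57661) = (-36456/5 + 48640)*(1/57661) = (206744/5)*(1/57661) = 206744/288305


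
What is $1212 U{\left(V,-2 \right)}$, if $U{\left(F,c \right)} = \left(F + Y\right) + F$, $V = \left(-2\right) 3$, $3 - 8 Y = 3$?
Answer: $-14544$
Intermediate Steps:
$Y = 0$ ($Y = \frac{3}{8} - \frac{3}{8} = 0$)
$V = -6$
$U{\left(F,c \right)} = 2 F$ ($U{\left(F,c \right)} = \left(F + 0\right) + F = F + F = 2 F$)
$1212 U{\left(V,-2 \right)} = 1212 \cdot 2 \left(-6\right) = 1212 \left(-12\right) = -14544$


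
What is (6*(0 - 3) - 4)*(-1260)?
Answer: 27720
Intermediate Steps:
(6*(0 - 3) - 4)*(-1260) = (6*(-3) - 4)*(-1260) = (-18 - 4)*(-1260) = -22*(-1260) = 27720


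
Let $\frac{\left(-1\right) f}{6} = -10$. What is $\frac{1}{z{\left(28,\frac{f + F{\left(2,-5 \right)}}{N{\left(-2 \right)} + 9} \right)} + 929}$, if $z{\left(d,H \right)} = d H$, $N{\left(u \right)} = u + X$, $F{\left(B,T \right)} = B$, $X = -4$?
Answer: $\frac{3}{4523} \approx 0.00066328$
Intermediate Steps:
$f = 60$ ($f = \left(-6\right) \left(-10\right) = 60$)
$N{\left(u \right)} = -4 + u$ ($N{\left(u \right)} = u - 4 = -4 + u$)
$z{\left(d,H \right)} = H d$
$\frac{1}{z{\left(28,\frac{f + F{\left(2,-5 \right)}}{N{\left(-2 \right)} + 9} \right)} + 929} = \frac{1}{\frac{60 + 2}{\left(-4 - 2\right) + 9} \cdot 28 + 929} = \frac{1}{\frac{62}{-6 + 9} \cdot 28 + 929} = \frac{1}{\frac{62}{3} \cdot 28 + 929} = \frac{1}{\frac{1736}{3} + 929} = \frac{1}{\frac{4523}{3}} = \frac{3}{4523}$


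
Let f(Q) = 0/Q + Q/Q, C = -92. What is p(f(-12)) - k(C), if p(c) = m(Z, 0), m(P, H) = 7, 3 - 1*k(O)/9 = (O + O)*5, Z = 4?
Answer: -8300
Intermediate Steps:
f(Q) = 1 (f(Q) = 0 + 1 = 1)
k(O) = 27 - 90*O (k(O) = 27 - 9*(O + O)*5 = 27 - 9*2*O*5 = 27 - 90*O)
p(c) = 7
p(f(-12)) - k(C) = 7 - (27 - 90*(-92)) = 7 - (27 + 8280) = 7 - 1*8307 = 7 - 8307 = -8300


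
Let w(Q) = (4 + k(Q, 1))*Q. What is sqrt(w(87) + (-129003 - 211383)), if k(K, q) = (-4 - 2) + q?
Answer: I*sqrt(340473) ≈ 583.5*I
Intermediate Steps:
k(K, q) = -6 + q
w(Q) = -Q (w(Q) = (4 + (-6 + 1))*Q = (4 - 5)*Q = -Q)
sqrt(w(87) + (-129003 - 211383)) = sqrt(-1*87 + (-129003 - 211383)) = sqrt(-87 - 340386) = sqrt(-340473) = I*sqrt(340473)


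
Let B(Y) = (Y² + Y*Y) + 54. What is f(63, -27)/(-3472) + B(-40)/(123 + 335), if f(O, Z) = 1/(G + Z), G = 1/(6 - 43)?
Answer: 5648952473/795088000 ≈ 7.1048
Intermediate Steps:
G = -1/37 (G = 1/(-37) = -1/37 ≈ -0.027027)
f(O, Z) = 1/(-1/37 + Z)
B(Y) = 54 + 2*Y² (B(Y) = (Y² + Y²) + 54 = 2*Y² + 54 = 54 + 2*Y²)
f(63, -27)/(-3472) + B(-40)/(123 + 335) = (37/(-1 + 37*(-27)))/(-3472) + (54 + 2*(-40)²)/(123 + 335) = (37/(-1 - 999))*(-1/3472) + (54 + 2*1600)/458 = (37/(-1000))*(-1/3472) + (54 + 3200)*(1/458) = (37*(-1/1000))*(-1/3472) + 3254*(1/458) = -37/1000*(-1/3472) + 1627/229 = 37/3472000 + 1627/229 = 5648952473/795088000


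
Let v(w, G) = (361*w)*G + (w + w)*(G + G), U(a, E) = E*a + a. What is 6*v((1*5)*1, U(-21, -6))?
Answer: 1149750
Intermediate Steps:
U(a, E) = a + E*a
v(w, G) = 365*G*w (v(w, G) = 361*G*w + (2*w)*(2*G) = 361*G*w + 4*G*w = 365*G*w)
6*v((1*5)*1, U(-21, -6)) = 6*(365*(-21*(1 - 6))*((1*5)*1)) = 6*(365*(-21*(-5))*(5*1)) = 6*(365*105*5) = 6*191625 = 1149750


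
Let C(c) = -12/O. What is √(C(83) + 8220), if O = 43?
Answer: 6*√422174/43 ≈ 90.663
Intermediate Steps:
C(c) = -12/43
√(C(83) + 8220) = √(-12/43 + 8220) = √(353448/43) = 6*√422174/43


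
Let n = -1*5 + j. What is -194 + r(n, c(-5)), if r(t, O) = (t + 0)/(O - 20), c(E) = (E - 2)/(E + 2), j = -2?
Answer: -10261/53 ≈ -193.60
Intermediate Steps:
c(E) = (-2 + E)/(2 + E)
n = -7 (n = -1*5 - 2 = -5 - 2 = -7)
r(t, O) = t/(-20 + O)
-194 + r(n, c(-5)) = -194 - 7/(-20 + (-2 - 5)/(2 - 5)) = -194 - 7/(-20 - 7/(-3)) = -194 - 7/(-20 - ⅓*(-7)) = -194 - 7/(-20 + 7/3) = -194 - 7/(-53/3) = -194 - 7*(-3/53) = -194 + 21/53 = -10261/53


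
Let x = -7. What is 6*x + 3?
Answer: -39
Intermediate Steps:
6*x + 3 = 6*(-7) + 3 = -42 + 3 = -39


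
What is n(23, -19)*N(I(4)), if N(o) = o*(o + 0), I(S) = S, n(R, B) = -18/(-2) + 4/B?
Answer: 2672/19 ≈ 140.63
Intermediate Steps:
n(R, B) = 9 + 4/B (n(R, B) = -18*(-½) + 4/B = 9 + 4/B)
N(o) = o² (N(o) = o*o = o²)
n(23, -19)*N(I(4)) = (9 + 4/(-19))*4² = (9 + 4*(-1/19))*16 = (9 - 4/19)*16 = (167/19)*16 = 2672/19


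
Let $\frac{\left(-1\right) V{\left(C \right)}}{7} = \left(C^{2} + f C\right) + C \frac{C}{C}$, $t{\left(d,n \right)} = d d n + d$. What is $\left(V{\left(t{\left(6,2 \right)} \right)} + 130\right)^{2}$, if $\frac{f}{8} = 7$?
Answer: $5414016400$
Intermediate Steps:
$f = 56$ ($f = 8 \cdot 7 = 56$)
$t{\left(d,n \right)} = d + n d^{2}$ ($t{\left(d,n \right)} = d^{2} n + d = n d^{2} + d = d + n d^{2}$)
$V{\left(C \right)} = - 399 C - 7 C^{2}$ ($V{\left(C \right)} = - 7 \left(\left(C^{2} + 56 C\right) + C \frac{C}{C}\right) = - 7 \left(\left(C^{2} + 56 C\right) + C 1\right) = - 7 \left(\left(C^{2} + 56 C\right) + C\right) = - 7 \left(C^{2} + 57 C\right) = - 399 C - 7 C^{2}$)
$\left(V{\left(t{\left(6,2 \right)} \right)} + 130\right)^{2} = \left(- 7 \cdot 6 \left(1 + 6 \cdot 2\right) \left(57 + 6 \left(1 + 6 \cdot 2\right)\right) + 130\right)^{2} = \left(- 7 \cdot 6 \left(1 + 12\right) \left(57 + 6 \left(1 + 12\right)\right) + 130\right)^{2} = \left(- 7 \cdot 6 \cdot 13 \left(57 + 6 \cdot 13\right) + 130\right)^{2} = \left(\left(-7\right) 78 \left(57 + 78\right) + 130\right)^{2} = \left(\left(-7\right) 78 \cdot 135 + 130\right)^{2} = \left(-73710 + 130\right)^{2} = \left(-73580\right)^{2} = 5414016400$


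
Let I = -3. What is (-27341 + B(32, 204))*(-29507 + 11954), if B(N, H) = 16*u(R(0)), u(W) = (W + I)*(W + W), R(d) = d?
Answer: 479916573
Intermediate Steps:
u(W) = 2*W*(-3 + W) (u(W) = (W - 3)*(W + W) = (-3 + W)*(2*W) = 2*W*(-3 + W))
B(N, H) = 0 (B(N, H) = 16*(2*0*(-3 + 0)) = 16*(2*0*(-3)) = 16*0 = 0)
(-27341 + B(32, 204))*(-29507 + 11954) = (-27341 + 0)*(-29507 + 11954) = -27341*(-17553) = 479916573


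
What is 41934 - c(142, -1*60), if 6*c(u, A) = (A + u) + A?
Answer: 125791/3 ≈ 41930.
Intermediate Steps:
c(u, A) = A/3 + u/6 (c(u, A) = ((A + u) + A)/6 = (u + 2*A)/6 = A/3 + u/6)
41934 - c(142, -1*60) = 41934 - ((-1*60)/3 + (⅙)*142) = 41934 - ((⅓)*(-60) + 71/3) = 41934 - (-20 + 71/3) = 41934 - 1*11/3 = 41934 - 11/3 = 125791/3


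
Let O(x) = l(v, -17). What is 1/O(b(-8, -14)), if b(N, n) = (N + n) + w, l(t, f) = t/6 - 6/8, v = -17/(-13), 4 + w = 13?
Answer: -156/83 ≈ -1.8795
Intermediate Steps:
w = 9 (w = -4 + 13 = 9)
v = 17/13 (v = -17*(-1/13) = 17/13 ≈ 1.3077)
l(t, f) = -3/4 + t/6 (l(t, f) = t*(1/6) - 6*1/8 = t/6 - 3/4 = -3/4 + t/6)
b(N, n) = 9 + N + n (b(N, n) = (N + n) + 9 = 9 + N + n)
O(x) = -83/156 (O(x) = -3/4 + (1/6)*(17/13) = -3/4 + 17/78 = -83/156)
1/O(b(-8, -14)) = 1/(-83/156) = -156/83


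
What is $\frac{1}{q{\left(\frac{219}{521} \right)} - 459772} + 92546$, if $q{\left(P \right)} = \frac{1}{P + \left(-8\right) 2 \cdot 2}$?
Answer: $\frac{700076177350949}{7564629237} \approx 92546.0$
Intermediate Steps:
$q{\left(P \right)} = \frac{1}{-32 + P}$ ($q{\left(P \right)} = \frac{1}{P - 32} = \frac{1}{-32 + P}$)
$\frac{1}{q{\left(\frac{219}{521} \right)} - 459772} + 92546 = \frac{1}{\frac{1}{-32 + \frac{219}{521}} - 459772} + 92546 = \frac{1}{\frac{1}{- \frac{16453}{521}} - 459772} + 92546 = \frac{1}{- \frac{521}{16453} - 459772} + 92546 = \frac{1}{- \frac{7564629237}{16453}} + 92546 = - \frac{16453}{7564629237} + 92546 = \frac{700076177350949}{7564629237}$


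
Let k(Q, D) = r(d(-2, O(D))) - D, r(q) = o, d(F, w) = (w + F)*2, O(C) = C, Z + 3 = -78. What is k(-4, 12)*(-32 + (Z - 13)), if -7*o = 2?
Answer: 1548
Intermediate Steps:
Z = -81 (Z = -3 - 78 = -81)
o = -2/7 (o = -⅐*2 = -2/7 ≈ -0.28571)
d(F, w) = 2*F + 2*w (d(F, w) = (F + w)*2 = 2*F + 2*w)
r(q) = -2/7
k(Q, D) = -2/7 - D
k(-4, 12)*(-32 + (Z - 13)) = (-2/7 - 1*12)*(-32 + (-81 - 13)) = (-2/7 - 12)*(-32 - 94) = -86/7*(-126) = 1548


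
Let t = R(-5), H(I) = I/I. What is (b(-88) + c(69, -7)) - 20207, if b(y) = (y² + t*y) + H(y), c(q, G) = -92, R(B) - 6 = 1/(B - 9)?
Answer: -91530/7 ≈ -13076.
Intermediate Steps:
R(B) = 6 + 1/(-9 + B) (R(B) = 6 + 1/(B - 9) = 6 + 1/(-9 + B))
H(I) = 1
t = 83/14 (t = (-53 + 6*(-5))/(-9 - 5) = (-53 - 30)/(-14) = -1/14*(-83) = 83/14 ≈ 5.9286)
b(y) = 1 + y² + 83*y/14 (b(y) = (y² + 83*y/14) + 1 = 1 + y² + 83*y/14)
(b(-88) + c(69, -7)) - 20207 = ((1 + (-88)² + (83/14)*(-88)) - 92) - 20207 = ((1 + 7744 - 3652/7) - 92) - 20207 = (50563/7 - 92) - 20207 = 49919/7 - 20207 = -91530/7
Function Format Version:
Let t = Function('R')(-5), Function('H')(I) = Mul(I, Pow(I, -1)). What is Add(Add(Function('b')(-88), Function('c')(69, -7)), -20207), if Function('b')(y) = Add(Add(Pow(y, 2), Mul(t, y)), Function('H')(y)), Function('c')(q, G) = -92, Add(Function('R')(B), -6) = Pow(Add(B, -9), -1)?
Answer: Rational(-91530, 7) ≈ -13076.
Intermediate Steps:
Function('R')(B) = Add(6, Pow(Add(-9, B), -1)) (Function('R')(B) = Add(6, Pow(Add(B, -9), -1)) = Add(6, Pow(Add(-9, B), -1)))
Function('H')(I) = 1
t = Rational(83, 14) (t = Mul(Pow(Add(-9, -5), -1), Add(-53, Mul(6, -5))) = Mul(Pow(-14, -1), Add(-53, -30)) = Mul(Rational(-1, 14), -83) = Rational(83, 14) ≈ 5.9286)
Function('b')(y) = Add(1, Pow(y, 2), Mul(Rational(83, 14), y)) (Function('b')(y) = Add(Add(Pow(y, 2), Mul(Rational(83, 14), y)), 1) = Add(1, Pow(y, 2), Mul(Rational(83, 14), y)))
Add(Add(Function('b')(-88), Function('c')(69, -7)), -20207) = Add(Add(Add(1, Pow(-88, 2), Mul(Rational(83, 14), -88)), -92), -20207) = Add(Add(Add(1, 7744, Rational(-3652, 7)), -92), -20207) = Add(Add(Rational(50563, 7), -92), -20207) = Add(Rational(49919, 7), -20207) = Rational(-91530, 7)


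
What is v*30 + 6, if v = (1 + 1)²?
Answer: 126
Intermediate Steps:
v = 4 (v = 2² = 4)
v*30 + 6 = 4*30 + 6 = 120 + 6 = 126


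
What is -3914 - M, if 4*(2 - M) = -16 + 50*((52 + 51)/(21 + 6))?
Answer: -209105/54 ≈ -3872.3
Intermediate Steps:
M = -2251/54 (M = 2 - (-16 + 50*((52 + 51)/(21 + 6)))/4 = 2 - (-16 + 50*(103/27))/4 = 2 - (-16 + 5150/27)/4 = 2 - 1/4*4718/27 = 2 - 2359/54 = -2251/54 ≈ -41.685)
-3914 - M = -3914 - 1*(-2251/54) = -3914 + 2251/54 = -209105/54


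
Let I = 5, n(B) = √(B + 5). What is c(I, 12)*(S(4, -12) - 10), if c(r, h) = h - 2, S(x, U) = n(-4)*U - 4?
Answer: -260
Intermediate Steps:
n(B) = √(5 + B)
S(x, U) = -4 + U (S(x, U) = √(5 - 4)*U - 4 = √1*U - 4 = 1*U - 4 = U - 4 = -4 + U)
c(r, h) = -2 + h
c(I, 12)*(S(4, -12) - 10) = (-2 + 12)*((-4 - 12) - 10) = 10*(-16 - 10) = 10*(-26) = -260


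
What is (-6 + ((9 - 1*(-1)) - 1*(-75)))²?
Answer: 6241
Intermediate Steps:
(-6 + ((9 - 1*(-1)) - 1*(-75)))² = (-6 + ((9 + 1) + 75))² = (-6 + (10 + 75))² = (-6 + 85)² = 79² = 6241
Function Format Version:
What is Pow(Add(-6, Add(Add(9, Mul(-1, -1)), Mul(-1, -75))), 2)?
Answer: 6241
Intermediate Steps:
Pow(Add(-6, Add(Add(9, Mul(-1, -1)), Mul(-1, -75))), 2) = Pow(Add(-6, Add(Add(9, 1), 75)), 2) = Pow(Add(-6, Add(10, 75)), 2) = Pow(Add(-6, 85), 2) = Pow(79, 2) = 6241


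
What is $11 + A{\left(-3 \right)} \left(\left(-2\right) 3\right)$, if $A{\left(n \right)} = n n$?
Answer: $-43$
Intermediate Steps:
$A{\left(n \right)} = n^{2}$
$11 + A{\left(-3 \right)} \left(\left(-2\right) 3\right) = 11 + \left(-3\right)^{2} \left(\left(-2\right) 3\right) = 11 + 9 \left(-6\right) = 11 - 54 = -43$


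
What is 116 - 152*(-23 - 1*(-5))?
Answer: 2852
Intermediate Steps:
116 - 152*(-23 - 1*(-5)) = 116 - 152*(-23 + 5) = 116 - 152*(-18) = 116 + 2736 = 2852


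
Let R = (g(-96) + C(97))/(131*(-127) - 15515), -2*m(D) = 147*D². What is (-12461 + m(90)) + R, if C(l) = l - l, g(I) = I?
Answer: -2442792397/4019 ≈ -6.0781e+5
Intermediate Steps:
C(l) = 0
m(D) = -147*D²/2
R = 12/4019 (R = (-96 + 0)/(131*(-127) - 15515) = -96/(-16637 - 15515) = -96/(-32152) = -96*(-1/32152) = 12/4019 ≈ 0.0029858)
(-12461 + m(90)) + R = (-12461 - 147/2*90²) + 12/4019 = (-12461 - 147/2*8100) + 12/4019 = (-12461 - 595350) + 12/4019 = -607811 + 12/4019 = -2442792397/4019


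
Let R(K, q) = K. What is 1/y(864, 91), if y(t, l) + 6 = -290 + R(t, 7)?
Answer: 1/568 ≈ 0.0017606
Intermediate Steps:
y(t, l) = -296 + t (y(t, l) = -6 + (-290 + t) = -296 + t)
1/y(864, 91) = 1/(-296 + 864) = 1/568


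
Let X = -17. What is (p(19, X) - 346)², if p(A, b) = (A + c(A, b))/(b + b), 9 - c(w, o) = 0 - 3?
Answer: 139122025/1156 ≈ 1.2035e+5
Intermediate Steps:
c(w, o) = 12 (c(w, o) = 9 - (0 - 3) = 9 - 1*(-3) = 9 + 3 = 12)
p(A, b) = (12 + A)/(2*b) (p(A, b) = (A + 12)/(b + b) = (12 + A)/((2*b)) = (12 + A)*(1/(2*b)) = (12 + A)/(2*b))
(p(19, X) - 346)² = ((½)*(12 + 19)/(-17) - 346)² = ((½)*(-1/17)*31 - 346)² = (-31/34 - 346)² = (-11795/34)² = 139122025/1156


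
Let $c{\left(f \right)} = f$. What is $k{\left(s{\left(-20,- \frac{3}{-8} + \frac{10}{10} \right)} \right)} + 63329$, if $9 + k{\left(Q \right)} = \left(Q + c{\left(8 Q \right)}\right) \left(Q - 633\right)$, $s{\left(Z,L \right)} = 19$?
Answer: $-41674$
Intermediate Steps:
$k{\left(Q \right)} = -9 + 9 Q \left(-633 + Q\right)$ ($k{\left(Q \right)} = -9 + \left(Q + 8 Q\right) \left(Q - 633\right) = -9 + 9 Q \left(-633 + Q\right)$)
$k{\left(s{\left(-20,- \frac{3}{-8} + \frac{10}{10} \right)} \right)} + 63329 = \left(-9 - 108243 + 9 \cdot 19^{2}\right) + 63329 = \left(-9 - 108243 + 9 \cdot 361\right) + 63329 = \left(-9 - 108243 + 3249\right) + 63329 = -105003 + 63329 = -41674$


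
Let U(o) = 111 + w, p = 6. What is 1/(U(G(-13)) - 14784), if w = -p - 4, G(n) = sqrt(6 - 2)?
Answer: -1/14683 ≈ -6.8106e-5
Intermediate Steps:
G(n) = 2 (G(n) = sqrt(4) = 2)
w = -10 (w = -1*6 - 4 = -6 - 4 = -10)
U(o) = 101 (U(o) = 111 - 10 = 101)
1/(U(G(-13)) - 14784) = 1/(101 - 14784) = 1/(-14683) = -1/14683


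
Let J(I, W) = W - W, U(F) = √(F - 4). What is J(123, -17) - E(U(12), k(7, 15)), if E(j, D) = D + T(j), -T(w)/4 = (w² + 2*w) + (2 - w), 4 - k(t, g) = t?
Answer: 43 + 8*√2 ≈ 54.314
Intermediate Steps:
k(t, g) = 4 - t
U(F) = √(-4 + F)
T(w) = -8 - 4*w - 4*w² (T(w) = -4*((w² + 2*w) + (2 - w)) = -4*(2 + w + w²) = -8 - 4*w - 4*w²)
J(I, W) = 0
E(j, D) = -8 + D - 4*j - 4*j² (E(j, D) = D + (-8 - 4*j - 4*j²) = -8 + D - 4*j - 4*j²)
J(123, -17) - E(U(12), k(7, 15)) = 0 - (-8 + (4 - 1*7) - 4*√(-4 + 12) - 4*(√(-4 + 12))²) = 0 - (-8 + (4 - 7) - 8*√2 - 4*(√8)²) = 0 - (-8 - 3 - 8*√2 - 4*(2*√2)²) = 0 - (-8 - 3 - 8*√2 - 4*8) = 0 - (-8 - 3 - 8*√2 - 32) = 0 - (-43 - 8*√2) = 0 + (43 + 8*√2) = 43 + 8*√2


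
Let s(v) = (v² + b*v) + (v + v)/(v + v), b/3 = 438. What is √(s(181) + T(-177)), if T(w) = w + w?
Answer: √270242 ≈ 519.85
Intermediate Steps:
b = 1314 (b = 3*438 = 1314)
s(v) = 1 + v² + 1314*v (s(v) = (v² + 1314*v) + (v + v)/(v + v) = (v² + 1314*v) + (2*v)/((2*v)) = (v² + 1314*v) + (2*v)*(1/(2*v)) = (v² + 1314*v) + 1 = 1 + v² + 1314*v)
T(w) = 2*w
√(s(181) + T(-177)) = √((1 + 181² + 1314*181) + 2*(-177)) = √((1 + 32761 + 237834) - 354) = √(270596 - 354) = √270242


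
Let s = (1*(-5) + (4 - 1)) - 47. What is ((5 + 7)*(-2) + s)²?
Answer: 5329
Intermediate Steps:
s = -49 (s = (-5 + 3) - 47 = -2 - 47 = -49)
((5 + 7)*(-2) + s)² = ((5 + 7)*(-2) - 49)² = (12*(-2) - 49)² = (-24 - 49)² = (-73)² = 5329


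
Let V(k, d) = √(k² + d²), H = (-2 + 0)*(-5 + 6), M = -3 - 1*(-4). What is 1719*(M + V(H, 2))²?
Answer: 15471 + 6876*√2 ≈ 25195.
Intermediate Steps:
M = 1 (M = -3 + 4 = 1)
H = -2 (H = -2*1 = -2)
V(k, d) = √(d² + k²)
1719*(M + V(H, 2))² = 1719*(1 + √(2² + (-2)²))² = 1719*(1 + √(4 + 4))² = 1719*(1 + √8)² = 1719*(1 + 2*√2)²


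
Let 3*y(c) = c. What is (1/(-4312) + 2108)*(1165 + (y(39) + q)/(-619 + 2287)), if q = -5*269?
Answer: 183866350460/74921 ≈ 2.4541e+6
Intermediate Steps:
y(c) = c/3
q = -1345
(1/(-4312) + 2108)*(1165 + (y(39) + q)/(-619 + 2287)) = (1/(-4312) + 2108)*(1165 + ((1/3)*39 - 1345)/(-619 + 2287)) = (-1/4312 + 2108)*(1165 + (13 - 1345)/1668) = 9089695*(1165 - 1332*1/1668)/4312 = 9089695*(1165 - 111/139)/4312 = (9089695/4312)*(161824/139) = 183866350460/74921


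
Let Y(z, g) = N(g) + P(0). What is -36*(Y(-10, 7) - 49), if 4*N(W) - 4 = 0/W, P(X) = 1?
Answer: 1692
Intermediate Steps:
N(W) = 1 (N(W) = 1 + (0/W)/4 = 1 + (1/4)*0 = 1 + 0 = 1)
Y(z, g) = 2 (Y(z, g) = 1 + 1 = 2)
-36*(Y(-10, 7) - 49) = -36*(2 - 49) = -36*(-47) = 1692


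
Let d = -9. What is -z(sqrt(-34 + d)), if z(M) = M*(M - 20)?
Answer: 43 + 20*I*sqrt(43) ≈ 43.0 + 131.15*I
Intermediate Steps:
z(M) = M*(-20 + M)
-z(sqrt(-34 + d)) = -sqrt(-34 - 9)*(-20 + sqrt(-34 - 9)) = -sqrt(-43)*(-20 + sqrt(-43)) = -I*sqrt(43)*(-20 + I*sqrt(43))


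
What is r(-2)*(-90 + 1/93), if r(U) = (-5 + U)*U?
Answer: -117166/93 ≈ -1259.8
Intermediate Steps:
r(U) = U*(-5 + U)
r(-2)*(-90 + 1/93) = (-2*(-5 - 2))*(-90 + 1/93) = (-2*(-7))*(-90 + 1/93) = 14*(-8369/93) = -117166/93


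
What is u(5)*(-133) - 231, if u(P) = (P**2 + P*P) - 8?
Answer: -5817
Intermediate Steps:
u(P) = -8 + 2*P**2 (u(P) = (P**2 + P**2) - 8 = 2*P**2 - 8 = -8 + 2*P**2)
u(5)*(-133) - 231 = (-8 + 2*5**2)*(-133) - 231 = (-8 + 2*25)*(-133) - 231 = (-8 + 50)*(-133) - 231 = 42*(-133) - 231 = -5586 - 231 = -5817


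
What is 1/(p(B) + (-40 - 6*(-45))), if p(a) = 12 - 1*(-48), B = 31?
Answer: 1/290 ≈ 0.0034483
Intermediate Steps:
p(a) = 60 (p(a) = 12 + 48 = 60)
1/(p(B) + (-40 - 6*(-45))) = 1/(60 + (-40 - 6*(-45))) = 1/(60 + (-40 + 270)) = 1/(60 + 230) = 1/290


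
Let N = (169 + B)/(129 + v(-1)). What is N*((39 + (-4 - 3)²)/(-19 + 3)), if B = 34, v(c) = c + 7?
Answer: -2233/270 ≈ -8.2704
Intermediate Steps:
v(c) = 7 + c
N = 203/135 (N = (169 + 34)/(129 + (7 - 1)) = 203/(129 + 6) = 203/135 ≈ 1.5037)
N*((39 + (-4 - 3)²)/(-19 + 3)) = 203*((39 + (-4 - 3)²)/(-19 + 3))/135 = 203*((39 + (-7)²)/(-16))/135 = 203*((39 + 49)*(-1/16))/135 = 203*(88*(-1/16))/135 = (203/135)*(-11/2) = -2233/270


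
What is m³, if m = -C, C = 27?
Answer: -19683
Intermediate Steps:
m = -27 (m = -1*27 = -27)
m³ = (-27)³ = -19683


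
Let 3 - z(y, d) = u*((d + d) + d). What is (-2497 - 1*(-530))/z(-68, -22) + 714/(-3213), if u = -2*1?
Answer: 5815/387 ≈ 15.026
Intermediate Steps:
u = -2
z(y, d) = 3 + 6*d (z(y, d) = 3 - (-2)*((d + d) + d) = 3 - (-2)*(2*d + d) = 3 - (-2)*3*d = 3 - (-6)*d = 3 + 6*d)
(-2497 - 1*(-530))/z(-68, -22) + 714/(-3213) = (-2497 - 1*(-530))/(3 + 6*(-22)) + 714/(-3213) = (-2497 + 530)/(3 - 132) + 714*(-1/3213) = -1967/(-129) - 2/9 = -1967*(-1/129) - 2/9 = 1967/129 - 2/9 = 5815/387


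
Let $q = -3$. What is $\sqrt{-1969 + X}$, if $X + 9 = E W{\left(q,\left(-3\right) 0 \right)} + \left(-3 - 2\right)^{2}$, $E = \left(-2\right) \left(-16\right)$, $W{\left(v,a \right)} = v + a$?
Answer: $i \sqrt{2049} \approx 45.266 i$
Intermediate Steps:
$W{\left(v,a \right)} = a + v$
$E = 32$
$X = -80$ ($X = -9 + \left(32 \left(\left(-3\right) 0 - 3\right) + \left(-3 - 2\right)^{2}\right) = -9 + \left(32 \left(0 - 3\right) + \left(-5\right)^{2}\right) = -9 + \left(32 \left(-3\right) + 25\right) = -9 + \left(-96 + 25\right) = -9 - 71 = -80$)
$\sqrt{-1969 + X} = \sqrt{-1969 - 80} = \sqrt{-2049} = i \sqrt{2049}$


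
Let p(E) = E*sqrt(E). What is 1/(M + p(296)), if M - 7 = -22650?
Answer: -22643/486771113 - 592*sqrt(74)/486771113 ≈ -5.6979e-5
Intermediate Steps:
M = -22643 (M = 7 - 22650 = -22643)
p(E) = E**(3/2)
1/(M + p(296)) = 1/(-22643 + 296**(3/2)) = 1/(-22643 + 592*sqrt(74))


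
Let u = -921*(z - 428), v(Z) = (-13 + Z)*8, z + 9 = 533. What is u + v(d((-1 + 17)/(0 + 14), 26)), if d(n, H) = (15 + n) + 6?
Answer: -618400/7 ≈ -88343.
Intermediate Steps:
z = 524 (z = -9 + 533 = 524)
d(n, H) = 21 + n
v(Z) = -104 + 8*Z
u = -88416 (u = -921*(524 - 428) = -921*96 = -88416)
u + v(d((-1 + 17)/(0 + 14), 26)) = -88416 + (-104 + 8*(21 + (-1 + 17)/(0 + 14))) = -88416 + (-104 + 8*(21 + 16/14)) = -88416 + (-104 + 8*(21 + 16*(1/14))) = -88416 + (-104 + 8*(21 + 8/7)) = -88416 + (-104 + 8*(155/7)) = -88416 + (-104 + 1240/7) = -88416 + 512/7 = -618400/7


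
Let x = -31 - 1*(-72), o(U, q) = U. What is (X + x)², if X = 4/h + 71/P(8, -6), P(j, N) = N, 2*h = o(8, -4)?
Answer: 32761/36 ≈ 910.03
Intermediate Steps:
x = 41 (x = -31 + 72 = 41)
h = 4 (h = (½)*8 = 4)
X = -65/6 (X = 4/4 + 71/(-6) = 4*(¼) + 71*(-⅙) = 1 - 71/6 = -65/6 ≈ -10.833)
(X + x)² = (-65/6 + 41)² = (181/6)² = 32761/36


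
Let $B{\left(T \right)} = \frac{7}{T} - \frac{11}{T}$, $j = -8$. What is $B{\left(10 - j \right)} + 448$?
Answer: $\frac{4030}{9} \approx 447.78$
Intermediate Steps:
$B{\left(T \right)} = - \frac{4}{T}$
$B{\left(10 - j \right)} + 448 = - \frac{4}{10 - -8} + 448 = - \frac{4}{10 + 8} + 448 = - \frac{4}{18} + 448 = \left(-4\right) \frac{1}{18} + 448 = - \frac{2}{9} + 448 = \frac{4030}{9}$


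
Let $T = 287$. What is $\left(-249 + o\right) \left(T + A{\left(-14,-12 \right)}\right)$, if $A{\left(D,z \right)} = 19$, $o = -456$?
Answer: $-215730$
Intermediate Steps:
$\left(-249 + o\right) \left(T + A{\left(-14,-12 \right)}\right) = \left(-249 - 456\right) \left(287 + 19\right) = \left(-705\right) 306 = -215730$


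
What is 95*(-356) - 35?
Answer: -33855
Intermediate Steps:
95*(-356) - 35 = -33820 - 35 = -33855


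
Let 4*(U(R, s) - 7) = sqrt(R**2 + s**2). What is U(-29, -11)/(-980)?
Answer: -1/140 - sqrt(962)/3920 ≈ -0.015055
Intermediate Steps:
U(R, s) = 7 + sqrt(R**2 + s**2)/4
U(-29, -11)/(-980) = (7 + sqrt((-29)**2 + (-11)**2)/4)/(-980) = (7 + sqrt(841 + 121)/4)*(-1/980) = (7 + sqrt(962)/4)*(-1/980) = -1/140 - sqrt(962)/3920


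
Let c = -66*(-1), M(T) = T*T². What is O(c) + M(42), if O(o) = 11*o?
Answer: 74814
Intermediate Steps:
M(T) = T³
c = 66
O(c) + M(42) = 11*66 + 42³ = 726 + 74088 = 74814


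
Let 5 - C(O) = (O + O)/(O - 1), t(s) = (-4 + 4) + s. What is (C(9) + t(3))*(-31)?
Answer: -713/4 ≈ -178.25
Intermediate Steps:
t(s) = s (t(s) = 0 + s = s)
C(O) = 5 - 2*O/(-1 + O) (C(O) = 5 - (O + O)/(O - 1) = 5 - 2*O/(-1 + O))
(C(9) + t(3))*(-31) = ((-5 + 3*9)/(-1 + 9) + 3)*(-31) = ((-5 + 27)/8 + 3)*(-31) = ((⅛)*22 + 3)*(-31) = (11/4 + 3)*(-31) = (23/4)*(-31) = -713/4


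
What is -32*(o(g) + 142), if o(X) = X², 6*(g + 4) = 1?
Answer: -45128/9 ≈ -5014.2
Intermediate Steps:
g = -23/6 (g = -4 + (⅙)*1 = -4 + ⅙ = -23/6 ≈ -3.8333)
-32*(o(g) + 142) = -32*((-23/6)² + 142) = -32*(529/36 + 142) = -32*5641/36 = -45128/9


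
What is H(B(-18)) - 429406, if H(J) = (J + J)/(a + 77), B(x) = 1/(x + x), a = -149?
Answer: -556510175/1296 ≈ -4.2941e+5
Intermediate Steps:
B(x) = 1/(2*x)
H(J) = -J/36 (H(J) = (J + J)/(-149 + 77) = (2*J)/(-72) = (2*J)*(-1/72) = -J/36)
H(B(-18)) - 429406 = -1/(72*(-18)) - 429406 = -(-1)/(72*18) - 429406 = -1/36*(-1/36) - 429406 = 1/1296 - 429406 = -556510175/1296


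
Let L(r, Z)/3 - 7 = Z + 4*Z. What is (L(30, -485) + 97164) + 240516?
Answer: 330426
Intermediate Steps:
L(r, Z) = 21 + 15*Z (L(r, Z) = 21 + 3*(Z + 4*Z) = 21 + 3*(5*Z) = 21 + 15*Z)
(L(30, -485) + 97164) + 240516 = ((21 + 15*(-485)) + 97164) + 240516 = ((21 - 7275) + 97164) + 240516 = (-7254 + 97164) + 240516 = 89910 + 240516 = 330426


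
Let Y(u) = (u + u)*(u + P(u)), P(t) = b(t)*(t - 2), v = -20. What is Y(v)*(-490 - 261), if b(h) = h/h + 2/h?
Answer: -1195592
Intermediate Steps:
b(h) = 1 + 2/h
P(t) = (-2 + t)*(2 + t)/t (P(t) = ((2 + t)/t)*(t - 2) = ((2 + t)/t)*(-2 + t) = (-2 + t)*(2 + t)/t)
Y(u) = 2*u*(-4/u + 2*u) (Y(u) = (u + u)*(u + (u - 4/u)) = (2*u)*(-4/u + 2*u) = 2*u*(-4/u + 2*u))
Y(v)*(-490 - 261) = (-8 + 4*(-20)**2)*(-490 - 261) = (-8 + 4*400)*(-751) = (-8 + 1600)*(-751) = 1592*(-751) = -1195592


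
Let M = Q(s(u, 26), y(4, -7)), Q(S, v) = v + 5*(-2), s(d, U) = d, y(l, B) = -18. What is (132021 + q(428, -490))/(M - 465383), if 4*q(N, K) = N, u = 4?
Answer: -132128/465411 ≈ -0.28390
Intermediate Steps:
q(N, K) = N/4
Q(S, v) = -10 + v (Q(S, v) = v - 10 = -10 + v)
M = -28 (M = -10 - 18 = -28)
(132021 + q(428, -490))/(M - 465383) = (132021 + (1/4)*428)/(-28 - 465383) = (132021 + 107)/(-465411) = 132128*(-1/465411) = -132128/465411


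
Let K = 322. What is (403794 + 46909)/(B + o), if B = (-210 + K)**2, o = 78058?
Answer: 450703/90602 ≈ 4.9745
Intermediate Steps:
B = 12544 (B = (-210 + 322)**2 = 112**2 = 12544)
(403794 + 46909)/(B + o) = (403794 + 46909)/(12544 + 78058) = 450703/90602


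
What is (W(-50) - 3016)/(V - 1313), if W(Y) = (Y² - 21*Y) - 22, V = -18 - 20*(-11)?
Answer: -512/1111 ≈ -0.46085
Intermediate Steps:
V = 202 (V = -18 + 220 = 202)
W(Y) = -22 + Y² - 21*Y
(W(-50) - 3016)/(V - 1313) = ((-22 + (-50)² - 21*(-50)) - 3016)/(202 - 1313) = ((-22 + 2500 + 1050) - 3016)/(-1111) = (3528 - 3016)*(-1/1111) = 512*(-1/1111) = -512/1111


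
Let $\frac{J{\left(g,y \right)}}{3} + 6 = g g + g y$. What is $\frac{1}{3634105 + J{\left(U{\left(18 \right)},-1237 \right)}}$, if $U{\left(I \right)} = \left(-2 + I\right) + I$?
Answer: $\frac{1}{3511381} \approx 2.8479 \cdot 10^{-7}$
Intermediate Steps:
$U{\left(I \right)} = -2 + 2 I$
$J{\left(g,y \right)} = -18 + 3 g^{2} + 3 g y$ ($J{\left(g,y \right)} = -18 + 3 \left(g g + g y\right) = -18 + 3 \left(g^{2} + g y\right) = -18 + \left(3 g^{2} + 3 g y\right) = -18 + 3 g^{2} + 3 g y$)
$\frac{1}{3634105 + J{\left(U{\left(18 \right)},-1237 \right)}} = \frac{1}{3634105 + \left(-18 + 3 \left(-2 + 2 \cdot 18\right)^{2} + 3 \left(-2 + 2 \cdot 18\right) \left(-1237\right)\right)} = \frac{1}{3634105 + \left(-18 + 3 \left(-2 + 36\right)^{2} + 3 \left(-2 + 36\right) \left(-1237\right)\right)} = \frac{1}{3634105 + \left(-18 + 3 \cdot 34^{2} + 3 \cdot 34 \left(-1237\right)\right)} = \frac{1}{3634105 - 122724} = \frac{1}{3511381}$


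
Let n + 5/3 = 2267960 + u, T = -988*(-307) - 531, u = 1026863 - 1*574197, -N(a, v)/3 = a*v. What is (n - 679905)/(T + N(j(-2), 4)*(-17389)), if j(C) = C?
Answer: -6122158/343653 ≈ -17.815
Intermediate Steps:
N(a, v) = -3*a*v
u = 452666 (u = 1026863 - 574197 = 452666)
T = 302785 (T = 303316 - 531 = 302785)
n = 8161873/3 (n = -5/3 + (2267960 + 452666) = -5/3 + 2720626 = 8161873/3 ≈ 2.7206e+6)
(n - 679905)/(T + N(j(-2), 4)*(-17389)) = (8161873/3 - 679905)/(302785 - 3*(-2)*4*(-17389)) = 6122158/(3*(302785 + 24*(-17389))) = 6122158/(3*(302785 - 417336)) = (6122158/3)/(-114551) = (6122158/3)*(-1/114551) = -6122158/343653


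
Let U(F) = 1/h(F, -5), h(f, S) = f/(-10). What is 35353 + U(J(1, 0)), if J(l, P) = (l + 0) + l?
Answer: 35348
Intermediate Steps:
J(l, P) = 2*l (J(l, P) = l + l = 2*l)
h(f, S) = -f/10 (h(f, S) = f*(-⅒) = -f/10)
U(F) = -10/F (U(F) = 1/(-F/10) = -10/F)
35353 + U(J(1, 0)) = 35353 - 10/(2*1) = 35353 - 10/2 = 35353 - 10*½ = 35353 - 5 = 35348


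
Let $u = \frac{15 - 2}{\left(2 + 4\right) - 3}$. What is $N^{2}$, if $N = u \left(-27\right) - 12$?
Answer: $16641$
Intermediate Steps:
$u = \frac{13}{3}$ ($u = \frac{13}{6 - 3} = \frac{13}{3} \approx 4.3333$)
$N = -129$ ($N = \frac{13}{3} \left(-27\right) - 12 = -117 - 12 = -129$)
$N^{2} = \left(-129\right)^{2} = 16641$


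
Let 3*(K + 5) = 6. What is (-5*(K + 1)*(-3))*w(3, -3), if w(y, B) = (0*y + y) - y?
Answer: 0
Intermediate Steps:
K = -3 (K = -5 + (⅓)*6 = -5 + 2 = -3)
w(y, B) = 0 (w(y, B) = (0 + y) - y = y - y = 0)
(-5*(K + 1)*(-3))*w(3, -3) = -5*(-3 + 1)*(-3)*0 = -(-10)*(-3)*0 = -5*6*0 = -30*0 = 0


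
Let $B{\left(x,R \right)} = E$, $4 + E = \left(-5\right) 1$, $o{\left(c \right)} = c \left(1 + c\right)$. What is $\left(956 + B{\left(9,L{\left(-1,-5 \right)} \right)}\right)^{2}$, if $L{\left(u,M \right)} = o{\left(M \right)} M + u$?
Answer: $896809$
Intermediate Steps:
$L{\left(u,M \right)} = u + M^{2} \left(1 + M\right)$ ($L{\left(u,M \right)} = M \left(1 + M\right) M + u = M^{2} \left(1 + M\right) + u = u + M^{2} \left(1 + M\right)$)
$E = -9$ ($E = -4 - 5 = -9$)
$B{\left(x,R \right)} = -9$
$\left(956 + B{\left(9,L{\left(-1,-5 \right)} \right)}\right)^{2} = \left(956 - 9\right)^{2} = 947^{2} = 896809$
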